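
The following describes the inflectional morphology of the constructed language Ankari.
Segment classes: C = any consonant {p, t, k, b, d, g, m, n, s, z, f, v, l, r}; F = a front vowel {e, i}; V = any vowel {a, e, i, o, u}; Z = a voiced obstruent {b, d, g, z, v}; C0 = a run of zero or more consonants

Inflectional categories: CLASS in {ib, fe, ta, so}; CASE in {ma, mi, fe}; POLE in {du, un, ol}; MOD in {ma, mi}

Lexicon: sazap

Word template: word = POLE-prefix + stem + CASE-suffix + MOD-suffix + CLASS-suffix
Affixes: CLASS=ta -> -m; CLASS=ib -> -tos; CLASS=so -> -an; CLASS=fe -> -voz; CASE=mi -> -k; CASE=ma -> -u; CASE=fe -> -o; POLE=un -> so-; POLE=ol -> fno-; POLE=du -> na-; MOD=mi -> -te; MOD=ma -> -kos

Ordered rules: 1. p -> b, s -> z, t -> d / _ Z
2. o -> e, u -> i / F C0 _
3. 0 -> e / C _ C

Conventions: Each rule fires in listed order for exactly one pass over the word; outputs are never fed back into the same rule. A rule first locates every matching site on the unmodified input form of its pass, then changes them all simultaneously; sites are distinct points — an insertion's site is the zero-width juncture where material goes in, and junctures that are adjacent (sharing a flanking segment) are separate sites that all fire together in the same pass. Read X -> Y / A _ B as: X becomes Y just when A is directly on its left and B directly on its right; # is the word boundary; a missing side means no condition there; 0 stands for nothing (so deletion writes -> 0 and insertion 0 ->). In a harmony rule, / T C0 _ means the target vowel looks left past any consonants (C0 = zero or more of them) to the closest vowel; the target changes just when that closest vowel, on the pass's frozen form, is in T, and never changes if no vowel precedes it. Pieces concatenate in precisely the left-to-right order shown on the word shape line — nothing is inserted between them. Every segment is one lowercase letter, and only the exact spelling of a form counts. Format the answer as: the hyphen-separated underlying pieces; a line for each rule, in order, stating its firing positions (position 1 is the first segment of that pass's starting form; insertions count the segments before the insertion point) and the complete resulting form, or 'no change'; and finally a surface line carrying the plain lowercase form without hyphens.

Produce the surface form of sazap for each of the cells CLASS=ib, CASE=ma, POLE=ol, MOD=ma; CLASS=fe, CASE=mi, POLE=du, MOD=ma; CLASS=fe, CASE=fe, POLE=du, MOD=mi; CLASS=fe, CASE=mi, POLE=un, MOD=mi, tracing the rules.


cell CLASS=ib, CASE=ma, POLE=ol, MOD=ma:
underlying: fno-sazap-u-kos-tos
1. p -> b, s -> z, t -> d / _ Z: no change
2. o -> e, u -> i / F C0 _: no change
3. 0 -> e / C _ C: inserts after position(s) 1, 12: fenosazapukosetos
surface: fenosazapukosetos

cell CLASS=fe, CASE=mi, POLE=du, MOD=ma:
underlying: na-sazap-k-kos-voz
1. p -> b, s -> z, t -> d / _ Z: fires at position(s) 11: nasazapkkozvoz
2. o -> e, u -> i / F C0 _: no change
3. 0 -> e / C _ C: inserts after position(s) 7, 8, 11: nasazapekekozevoz
surface: nasazapekekozevoz

cell CLASS=fe, CASE=fe, POLE=du, MOD=mi:
underlying: na-sazap-o-te-voz
1. p -> b, s -> z, t -> d / _ Z: no change
2. o -> e, u -> i / F C0 _: fires at position(s) 12: nasazapotevez
3. 0 -> e / C _ C: no change
surface: nasazapotevez

cell CLASS=fe, CASE=mi, POLE=un, MOD=mi:
underlying: so-sazap-k-te-voz
1. p -> b, s -> z, t -> d / _ Z: no change
2. o -> e, u -> i / F C0 _: fires at position(s) 12: sosazapktevez
3. 0 -> e / C _ C: inserts after position(s) 7, 8: sosazapeketevez
surface: sosazapeketevez


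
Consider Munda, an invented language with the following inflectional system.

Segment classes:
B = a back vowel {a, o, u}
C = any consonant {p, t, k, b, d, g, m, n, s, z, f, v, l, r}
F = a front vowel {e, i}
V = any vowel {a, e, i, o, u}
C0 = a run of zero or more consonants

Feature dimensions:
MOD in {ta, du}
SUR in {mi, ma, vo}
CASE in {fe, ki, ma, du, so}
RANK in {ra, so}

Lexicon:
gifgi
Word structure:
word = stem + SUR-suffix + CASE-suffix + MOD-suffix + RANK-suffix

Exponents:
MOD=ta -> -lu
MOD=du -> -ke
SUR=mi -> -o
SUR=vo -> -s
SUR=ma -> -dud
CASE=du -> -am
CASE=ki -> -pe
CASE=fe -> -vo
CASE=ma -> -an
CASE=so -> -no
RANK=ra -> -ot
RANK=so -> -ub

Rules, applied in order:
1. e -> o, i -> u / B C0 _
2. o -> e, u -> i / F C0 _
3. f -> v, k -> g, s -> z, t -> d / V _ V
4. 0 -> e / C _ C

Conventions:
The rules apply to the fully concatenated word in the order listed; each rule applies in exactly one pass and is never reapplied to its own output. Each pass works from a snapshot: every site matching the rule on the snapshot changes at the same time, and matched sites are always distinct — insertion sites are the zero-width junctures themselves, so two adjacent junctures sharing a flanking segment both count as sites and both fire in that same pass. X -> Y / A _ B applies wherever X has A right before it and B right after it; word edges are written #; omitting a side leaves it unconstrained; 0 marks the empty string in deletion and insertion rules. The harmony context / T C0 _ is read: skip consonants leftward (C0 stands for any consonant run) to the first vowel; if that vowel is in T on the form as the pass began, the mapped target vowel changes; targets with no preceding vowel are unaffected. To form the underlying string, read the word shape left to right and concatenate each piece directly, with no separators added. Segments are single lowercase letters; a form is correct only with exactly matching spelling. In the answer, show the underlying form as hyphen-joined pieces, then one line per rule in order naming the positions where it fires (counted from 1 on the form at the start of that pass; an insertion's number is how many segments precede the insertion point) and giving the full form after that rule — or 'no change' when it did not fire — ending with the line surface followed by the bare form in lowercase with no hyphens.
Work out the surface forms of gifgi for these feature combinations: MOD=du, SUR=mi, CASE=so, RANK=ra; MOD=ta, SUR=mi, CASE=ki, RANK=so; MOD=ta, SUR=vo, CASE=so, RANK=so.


cell MOD=du, SUR=mi, CASE=so, RANK=ra:
underlying: gifgi-o-no-ke-ot
1. e -> o, i -> u / B C0 _: fires at position(s) 10: gifgionokoot
2. o -> e, u -> i / F C0 _: fires at position(s) 6: gifgienokoot
3. f -> v, k -> g, s -> z, t -> d / V _ V: fires at position(s) 9: gifgienogoot
4. 0 -> e / C _ C: inserts after position(s) 3: gifegienogoot
surface: gifegienogoot

cell MOD=ta, SUR=mi, CASE=ki, RANK=so:
underlying: gifgi-o-pe-lu-ub
1. e -> o, i -> u / B C0 _: fires at position(s) 8: gifgiopoluub
2. o -> e, u -> i / F C0 _: fires at position(s) 6: gifgiepoluub
3. f -> v, k -> g, s -> z, t -> d / V _ V: no change
4. 0 -> e / C _ C: inserts after position(s) 3: gifegiepoluub
surface: gifegiepoluub

cell MOD=ta, SUR=vo, CASE=so, RANK=so:
underlying: gifgi-s-no-lu-ub
1. e -> o, i -> u / B C0 _: no change
2. o -> e, u -> i / F C0 _: fires at position(s) 8: gifgisneluub
3. f -> v, k -> g, s -> z, t -> d / V _ V: no change
4. 0 -> e / C _ C: inserts after position(s) 3, 6: gifegiseneluub
surface: gifegiseneluub


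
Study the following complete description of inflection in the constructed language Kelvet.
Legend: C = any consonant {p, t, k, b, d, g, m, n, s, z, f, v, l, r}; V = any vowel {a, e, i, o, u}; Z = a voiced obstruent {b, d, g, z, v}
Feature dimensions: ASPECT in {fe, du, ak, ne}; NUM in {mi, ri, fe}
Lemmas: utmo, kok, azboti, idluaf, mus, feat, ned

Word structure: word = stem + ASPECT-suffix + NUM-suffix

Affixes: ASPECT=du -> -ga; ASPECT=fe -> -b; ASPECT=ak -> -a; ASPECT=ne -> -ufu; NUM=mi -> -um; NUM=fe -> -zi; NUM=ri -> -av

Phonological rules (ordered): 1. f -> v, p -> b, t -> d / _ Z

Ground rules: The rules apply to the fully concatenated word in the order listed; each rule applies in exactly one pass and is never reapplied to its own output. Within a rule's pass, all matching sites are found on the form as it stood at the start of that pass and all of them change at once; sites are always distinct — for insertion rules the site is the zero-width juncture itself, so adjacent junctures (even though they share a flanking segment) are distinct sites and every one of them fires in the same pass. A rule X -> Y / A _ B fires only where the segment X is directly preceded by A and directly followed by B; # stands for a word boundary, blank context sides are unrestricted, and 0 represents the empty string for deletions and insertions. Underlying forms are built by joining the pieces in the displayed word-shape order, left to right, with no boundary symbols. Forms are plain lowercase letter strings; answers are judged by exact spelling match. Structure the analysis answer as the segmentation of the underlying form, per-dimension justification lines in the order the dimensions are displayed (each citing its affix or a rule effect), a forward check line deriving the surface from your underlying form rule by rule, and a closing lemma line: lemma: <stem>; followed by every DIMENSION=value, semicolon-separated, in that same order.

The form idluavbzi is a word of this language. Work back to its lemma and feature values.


underlying: idluaf-b-zi
ASPECT=fe - signalled by the affix -b
NUM=fe - signalled by the affix -zi
check: idluafbzi -> idluavbzi
lemma: idluaf; ASPECT=fe; NUM=fe


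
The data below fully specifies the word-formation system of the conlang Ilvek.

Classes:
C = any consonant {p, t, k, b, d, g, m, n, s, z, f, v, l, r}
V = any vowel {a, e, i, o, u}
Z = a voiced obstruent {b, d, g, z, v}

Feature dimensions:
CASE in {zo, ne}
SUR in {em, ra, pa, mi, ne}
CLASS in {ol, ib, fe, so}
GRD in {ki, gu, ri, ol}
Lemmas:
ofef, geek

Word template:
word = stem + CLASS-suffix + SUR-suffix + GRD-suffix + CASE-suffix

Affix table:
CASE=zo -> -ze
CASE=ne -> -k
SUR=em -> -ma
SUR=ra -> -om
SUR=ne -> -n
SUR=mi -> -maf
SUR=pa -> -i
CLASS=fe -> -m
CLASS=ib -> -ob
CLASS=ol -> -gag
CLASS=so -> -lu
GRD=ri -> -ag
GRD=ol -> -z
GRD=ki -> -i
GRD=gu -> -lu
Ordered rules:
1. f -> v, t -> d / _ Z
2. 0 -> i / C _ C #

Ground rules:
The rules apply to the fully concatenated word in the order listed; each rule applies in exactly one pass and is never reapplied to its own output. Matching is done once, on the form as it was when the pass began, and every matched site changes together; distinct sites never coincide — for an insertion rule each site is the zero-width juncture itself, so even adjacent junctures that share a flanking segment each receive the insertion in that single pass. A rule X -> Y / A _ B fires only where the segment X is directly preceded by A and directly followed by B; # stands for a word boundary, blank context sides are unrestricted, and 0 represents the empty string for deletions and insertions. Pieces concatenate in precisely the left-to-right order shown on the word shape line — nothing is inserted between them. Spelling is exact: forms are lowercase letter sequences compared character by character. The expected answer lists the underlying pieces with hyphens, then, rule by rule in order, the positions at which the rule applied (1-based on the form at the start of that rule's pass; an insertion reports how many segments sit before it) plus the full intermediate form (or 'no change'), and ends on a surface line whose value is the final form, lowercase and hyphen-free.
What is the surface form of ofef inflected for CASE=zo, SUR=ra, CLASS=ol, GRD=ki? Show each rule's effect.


underlying: ofef-gag-om-i-ze
1. f -> v, t -> d / _ Z: fires at position(s) 4: ofevgagomize
2. 0 -> i / C _ C #: no change
surface: ofevgagomize


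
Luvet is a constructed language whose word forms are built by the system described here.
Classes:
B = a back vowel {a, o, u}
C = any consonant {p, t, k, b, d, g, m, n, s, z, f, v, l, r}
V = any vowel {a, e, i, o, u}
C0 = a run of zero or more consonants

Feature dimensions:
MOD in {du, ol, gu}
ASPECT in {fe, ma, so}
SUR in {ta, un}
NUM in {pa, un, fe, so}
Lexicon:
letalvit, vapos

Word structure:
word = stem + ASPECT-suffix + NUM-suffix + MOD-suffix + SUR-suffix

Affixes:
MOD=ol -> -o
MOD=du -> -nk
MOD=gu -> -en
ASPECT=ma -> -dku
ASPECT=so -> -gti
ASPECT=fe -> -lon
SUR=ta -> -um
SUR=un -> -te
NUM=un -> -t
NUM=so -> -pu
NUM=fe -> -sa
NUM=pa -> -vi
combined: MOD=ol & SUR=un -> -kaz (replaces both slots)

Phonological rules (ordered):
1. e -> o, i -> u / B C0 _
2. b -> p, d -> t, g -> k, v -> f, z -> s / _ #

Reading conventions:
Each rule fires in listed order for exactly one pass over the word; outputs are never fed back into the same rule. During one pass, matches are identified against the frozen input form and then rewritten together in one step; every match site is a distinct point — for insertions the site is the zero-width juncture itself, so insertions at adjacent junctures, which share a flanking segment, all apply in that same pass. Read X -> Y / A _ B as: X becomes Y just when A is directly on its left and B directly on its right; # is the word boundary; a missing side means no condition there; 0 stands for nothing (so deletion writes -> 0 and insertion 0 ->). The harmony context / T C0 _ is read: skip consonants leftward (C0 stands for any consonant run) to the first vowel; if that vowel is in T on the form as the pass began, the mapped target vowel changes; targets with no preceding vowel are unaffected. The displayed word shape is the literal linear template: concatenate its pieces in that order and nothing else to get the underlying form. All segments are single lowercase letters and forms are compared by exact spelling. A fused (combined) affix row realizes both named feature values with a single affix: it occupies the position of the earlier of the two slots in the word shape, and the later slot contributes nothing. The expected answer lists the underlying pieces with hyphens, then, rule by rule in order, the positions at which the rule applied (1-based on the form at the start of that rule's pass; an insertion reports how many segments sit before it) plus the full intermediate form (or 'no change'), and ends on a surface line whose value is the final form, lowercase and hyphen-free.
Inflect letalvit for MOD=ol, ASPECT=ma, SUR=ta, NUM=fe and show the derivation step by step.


underlying: letalvit-dku-sa-o-um
1. e -> o, i -> u / B C0 _: fires at position(s) 7: letalvutdkusaoum
2. b -> p, d -> t, g -> k, v -> f, z -> s / _ #: no change
surface: letalvutdkusaoum


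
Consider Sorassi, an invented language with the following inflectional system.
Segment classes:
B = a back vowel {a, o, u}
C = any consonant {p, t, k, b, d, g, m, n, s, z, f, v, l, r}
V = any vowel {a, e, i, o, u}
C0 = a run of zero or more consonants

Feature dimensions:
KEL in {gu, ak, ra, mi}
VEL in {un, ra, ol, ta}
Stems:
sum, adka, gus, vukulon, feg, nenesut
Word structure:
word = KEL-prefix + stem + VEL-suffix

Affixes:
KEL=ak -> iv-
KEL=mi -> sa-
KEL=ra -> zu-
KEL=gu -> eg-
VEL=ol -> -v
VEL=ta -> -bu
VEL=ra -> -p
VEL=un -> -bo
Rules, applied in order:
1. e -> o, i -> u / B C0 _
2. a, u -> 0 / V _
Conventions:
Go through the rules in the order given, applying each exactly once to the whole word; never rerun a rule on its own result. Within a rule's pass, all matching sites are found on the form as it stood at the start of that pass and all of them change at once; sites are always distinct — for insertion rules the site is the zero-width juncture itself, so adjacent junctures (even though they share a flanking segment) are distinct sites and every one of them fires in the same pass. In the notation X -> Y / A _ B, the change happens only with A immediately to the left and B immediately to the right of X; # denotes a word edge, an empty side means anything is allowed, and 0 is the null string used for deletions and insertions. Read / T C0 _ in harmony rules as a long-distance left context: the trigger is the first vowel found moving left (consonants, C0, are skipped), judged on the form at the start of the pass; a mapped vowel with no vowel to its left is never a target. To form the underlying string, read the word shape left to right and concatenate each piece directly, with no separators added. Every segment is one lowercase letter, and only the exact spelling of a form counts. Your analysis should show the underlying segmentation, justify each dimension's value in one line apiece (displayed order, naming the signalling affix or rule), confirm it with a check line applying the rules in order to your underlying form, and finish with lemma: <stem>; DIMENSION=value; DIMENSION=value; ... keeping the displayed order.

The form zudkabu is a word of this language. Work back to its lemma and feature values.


underlying: zu-adka-bu
KEL=ra - signalled by the affix zu-
VEL=ta - signalled by the affix -bu
check: zuadkabu -> zuadkabu -> zudkabu
lemma: adka; KEL=ra; VEL=ta


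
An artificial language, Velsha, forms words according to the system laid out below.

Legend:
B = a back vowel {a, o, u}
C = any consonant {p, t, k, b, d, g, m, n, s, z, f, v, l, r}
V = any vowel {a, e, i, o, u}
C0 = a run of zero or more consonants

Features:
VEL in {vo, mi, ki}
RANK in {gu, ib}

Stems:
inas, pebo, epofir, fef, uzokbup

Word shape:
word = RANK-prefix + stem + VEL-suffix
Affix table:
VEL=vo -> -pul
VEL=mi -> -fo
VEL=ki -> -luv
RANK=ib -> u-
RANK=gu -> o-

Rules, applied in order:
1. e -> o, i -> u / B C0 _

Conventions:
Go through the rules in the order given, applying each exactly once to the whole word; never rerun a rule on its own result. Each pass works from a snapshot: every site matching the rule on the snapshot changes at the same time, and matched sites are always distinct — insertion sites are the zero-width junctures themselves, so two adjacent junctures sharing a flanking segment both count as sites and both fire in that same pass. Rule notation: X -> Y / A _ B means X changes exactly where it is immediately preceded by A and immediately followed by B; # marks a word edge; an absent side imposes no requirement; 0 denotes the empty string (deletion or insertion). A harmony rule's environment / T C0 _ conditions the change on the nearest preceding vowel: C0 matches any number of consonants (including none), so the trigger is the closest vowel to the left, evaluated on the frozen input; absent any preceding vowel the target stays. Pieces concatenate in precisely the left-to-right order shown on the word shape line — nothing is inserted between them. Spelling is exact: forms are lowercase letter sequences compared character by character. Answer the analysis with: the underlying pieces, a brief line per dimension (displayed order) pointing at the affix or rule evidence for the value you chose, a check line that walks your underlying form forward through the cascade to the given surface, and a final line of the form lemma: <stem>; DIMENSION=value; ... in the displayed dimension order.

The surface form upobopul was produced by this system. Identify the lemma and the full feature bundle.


underlying: u-pebo-pul
VEL=vo - signalled by the affix -pul
RANK=ib - signalled by the affix u-
check: upebopul -> upobopul
lemma: pebo; VEL=vo; RANK=ib


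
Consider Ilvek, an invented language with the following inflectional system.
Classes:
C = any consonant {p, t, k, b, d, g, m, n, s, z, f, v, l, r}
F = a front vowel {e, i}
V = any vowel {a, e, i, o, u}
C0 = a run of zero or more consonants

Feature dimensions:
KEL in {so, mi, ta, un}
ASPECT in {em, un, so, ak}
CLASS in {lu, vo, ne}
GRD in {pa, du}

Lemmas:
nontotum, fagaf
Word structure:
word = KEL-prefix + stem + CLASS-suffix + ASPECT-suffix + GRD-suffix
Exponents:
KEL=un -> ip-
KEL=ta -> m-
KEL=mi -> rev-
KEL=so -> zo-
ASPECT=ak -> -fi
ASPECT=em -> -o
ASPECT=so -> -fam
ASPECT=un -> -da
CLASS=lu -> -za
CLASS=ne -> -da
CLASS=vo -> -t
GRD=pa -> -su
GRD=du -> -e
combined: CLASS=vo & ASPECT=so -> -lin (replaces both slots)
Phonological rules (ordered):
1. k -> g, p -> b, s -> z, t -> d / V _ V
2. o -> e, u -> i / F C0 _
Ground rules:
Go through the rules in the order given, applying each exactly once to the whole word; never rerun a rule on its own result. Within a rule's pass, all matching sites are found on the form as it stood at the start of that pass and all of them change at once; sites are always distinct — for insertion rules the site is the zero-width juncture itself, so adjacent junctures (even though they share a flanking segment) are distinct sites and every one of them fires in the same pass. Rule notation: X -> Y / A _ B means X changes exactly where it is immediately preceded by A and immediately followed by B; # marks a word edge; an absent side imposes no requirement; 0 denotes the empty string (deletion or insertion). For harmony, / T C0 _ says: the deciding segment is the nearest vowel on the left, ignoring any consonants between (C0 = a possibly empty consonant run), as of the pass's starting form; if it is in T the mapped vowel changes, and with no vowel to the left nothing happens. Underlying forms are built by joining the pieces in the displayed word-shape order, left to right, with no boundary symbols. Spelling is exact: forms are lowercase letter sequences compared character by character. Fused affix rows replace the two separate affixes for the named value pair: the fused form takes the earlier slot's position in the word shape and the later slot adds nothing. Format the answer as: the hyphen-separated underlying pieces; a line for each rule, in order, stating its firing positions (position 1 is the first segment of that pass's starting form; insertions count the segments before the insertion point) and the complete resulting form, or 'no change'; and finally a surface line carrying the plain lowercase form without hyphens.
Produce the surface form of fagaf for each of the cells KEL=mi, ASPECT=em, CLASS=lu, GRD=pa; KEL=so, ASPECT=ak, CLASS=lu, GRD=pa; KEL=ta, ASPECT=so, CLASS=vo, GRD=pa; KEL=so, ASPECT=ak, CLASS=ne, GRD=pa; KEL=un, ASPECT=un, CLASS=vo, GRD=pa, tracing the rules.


cell KEL=mi, ASPECT=em, CLASS=lu, GRD=pa:
underlying: rev-fagaf-za-o-su
1. k -> g, p -> b, s -> z, t -> d / V _ V: fires at position(s) 12: revfagafzaozu
2. o -> e, u -> i / F C0 _: no change
surface: revfagafzaozu

cell KEL=so, ASPECT=ak, CLASS=lu, GRD=pa:
underlying: zo-fagaf-za-fi-su
1. k -> g, p -> b, s -> z, t -> d / V _ V: fires at position(s) 12: zofagafzafizu
2. o -> e, u -> i / F C0 _: fires at position(s) 13: zofagafzafizi
surface: zofagafzafizi

cell KEL=ta, ASPECT=so, CLASS=vo, GRD=pa:
underlying: m-fagaf-lin-su
1. k -> g, p -> b, s -> z, t -> d / V _ V: no change
2. o -> e, u -> i / F C0 _: fires at position(s) 11: mfagaflinsi
surface: mfagaflinsi

cell KEL=so, ASPECT=ak, CLASS=ne, GRD=pa:
underlying: zo-fagaf-da-fi-su
1. k -> g, p -> b, s -> z, t -> d / V _ V: fires at position(s) 12: zofagafdafizu
2. o -> e, u -> i / F C0 _: fires at position(s) 13: zofagafdafizi
surface: zofagafdafizi

cell KEL=un, ASPECT=un, CLASS=vo, GRD=pa:
underlying: ip-fagaf-t-da-su
1. k -> g, p -> b, s -> z, t -> d / V _ V: fires at position(s) 11: ipfagaftdazu
2. o -> e, u -> i / F C0 _: no change
surface: ipfagaftdazu


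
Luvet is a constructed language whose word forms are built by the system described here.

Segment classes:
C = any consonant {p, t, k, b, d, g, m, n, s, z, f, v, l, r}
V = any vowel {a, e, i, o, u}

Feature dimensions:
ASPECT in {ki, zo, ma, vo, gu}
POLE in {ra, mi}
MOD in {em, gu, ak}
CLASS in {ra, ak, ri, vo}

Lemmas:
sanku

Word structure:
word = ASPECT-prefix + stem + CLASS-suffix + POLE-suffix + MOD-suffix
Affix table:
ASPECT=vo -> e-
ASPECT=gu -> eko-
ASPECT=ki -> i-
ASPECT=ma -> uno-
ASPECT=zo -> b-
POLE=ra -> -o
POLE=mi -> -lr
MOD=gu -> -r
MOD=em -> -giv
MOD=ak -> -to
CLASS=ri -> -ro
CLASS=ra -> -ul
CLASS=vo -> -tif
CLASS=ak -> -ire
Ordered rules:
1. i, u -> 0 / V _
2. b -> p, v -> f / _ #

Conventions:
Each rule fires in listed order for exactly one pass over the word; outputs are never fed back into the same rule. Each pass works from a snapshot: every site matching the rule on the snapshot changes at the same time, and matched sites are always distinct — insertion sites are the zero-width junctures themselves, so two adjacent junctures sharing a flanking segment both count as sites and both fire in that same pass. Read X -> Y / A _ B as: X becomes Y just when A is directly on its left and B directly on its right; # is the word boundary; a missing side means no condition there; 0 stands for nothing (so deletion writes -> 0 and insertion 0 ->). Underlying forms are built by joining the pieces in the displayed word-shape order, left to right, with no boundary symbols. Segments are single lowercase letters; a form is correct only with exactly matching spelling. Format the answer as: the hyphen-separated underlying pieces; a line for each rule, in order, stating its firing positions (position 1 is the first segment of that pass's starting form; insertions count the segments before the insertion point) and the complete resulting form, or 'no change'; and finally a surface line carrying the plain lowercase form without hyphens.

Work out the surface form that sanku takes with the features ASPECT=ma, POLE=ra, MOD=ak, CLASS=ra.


underlying: uno-sanku-ul-o-to
1. i, u -> 0 / V _: fires at position(s) 9: unosankuloto
2. b -> p, v -> f / _ #: no change
surface: unosankuloto


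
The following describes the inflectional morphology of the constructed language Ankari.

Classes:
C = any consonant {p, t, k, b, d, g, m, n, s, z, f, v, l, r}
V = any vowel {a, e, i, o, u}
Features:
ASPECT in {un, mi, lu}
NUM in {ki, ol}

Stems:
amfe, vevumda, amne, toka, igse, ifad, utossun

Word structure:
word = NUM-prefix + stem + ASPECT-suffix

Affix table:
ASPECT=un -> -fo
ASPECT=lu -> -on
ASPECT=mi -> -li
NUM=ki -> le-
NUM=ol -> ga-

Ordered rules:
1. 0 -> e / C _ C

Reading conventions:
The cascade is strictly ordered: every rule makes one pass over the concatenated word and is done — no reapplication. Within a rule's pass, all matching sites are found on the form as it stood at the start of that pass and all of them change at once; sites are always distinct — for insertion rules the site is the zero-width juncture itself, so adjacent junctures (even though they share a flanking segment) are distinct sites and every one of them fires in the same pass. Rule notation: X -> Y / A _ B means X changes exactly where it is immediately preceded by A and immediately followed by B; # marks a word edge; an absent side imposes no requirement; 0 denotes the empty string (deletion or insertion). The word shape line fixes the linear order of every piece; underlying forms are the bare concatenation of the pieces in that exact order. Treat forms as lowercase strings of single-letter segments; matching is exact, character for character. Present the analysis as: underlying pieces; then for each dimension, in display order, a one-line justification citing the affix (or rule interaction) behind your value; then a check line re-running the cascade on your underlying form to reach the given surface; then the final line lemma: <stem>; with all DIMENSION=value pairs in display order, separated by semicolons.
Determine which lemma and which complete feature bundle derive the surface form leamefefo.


underlying: le-amfe-fo
ASPECT=un - signalled by the affix -fo
NUM=ki - signalled by the affix le-
check: leamfefo -> leamefefo
lemma: amfe; ASPECT=un; NUM=ki


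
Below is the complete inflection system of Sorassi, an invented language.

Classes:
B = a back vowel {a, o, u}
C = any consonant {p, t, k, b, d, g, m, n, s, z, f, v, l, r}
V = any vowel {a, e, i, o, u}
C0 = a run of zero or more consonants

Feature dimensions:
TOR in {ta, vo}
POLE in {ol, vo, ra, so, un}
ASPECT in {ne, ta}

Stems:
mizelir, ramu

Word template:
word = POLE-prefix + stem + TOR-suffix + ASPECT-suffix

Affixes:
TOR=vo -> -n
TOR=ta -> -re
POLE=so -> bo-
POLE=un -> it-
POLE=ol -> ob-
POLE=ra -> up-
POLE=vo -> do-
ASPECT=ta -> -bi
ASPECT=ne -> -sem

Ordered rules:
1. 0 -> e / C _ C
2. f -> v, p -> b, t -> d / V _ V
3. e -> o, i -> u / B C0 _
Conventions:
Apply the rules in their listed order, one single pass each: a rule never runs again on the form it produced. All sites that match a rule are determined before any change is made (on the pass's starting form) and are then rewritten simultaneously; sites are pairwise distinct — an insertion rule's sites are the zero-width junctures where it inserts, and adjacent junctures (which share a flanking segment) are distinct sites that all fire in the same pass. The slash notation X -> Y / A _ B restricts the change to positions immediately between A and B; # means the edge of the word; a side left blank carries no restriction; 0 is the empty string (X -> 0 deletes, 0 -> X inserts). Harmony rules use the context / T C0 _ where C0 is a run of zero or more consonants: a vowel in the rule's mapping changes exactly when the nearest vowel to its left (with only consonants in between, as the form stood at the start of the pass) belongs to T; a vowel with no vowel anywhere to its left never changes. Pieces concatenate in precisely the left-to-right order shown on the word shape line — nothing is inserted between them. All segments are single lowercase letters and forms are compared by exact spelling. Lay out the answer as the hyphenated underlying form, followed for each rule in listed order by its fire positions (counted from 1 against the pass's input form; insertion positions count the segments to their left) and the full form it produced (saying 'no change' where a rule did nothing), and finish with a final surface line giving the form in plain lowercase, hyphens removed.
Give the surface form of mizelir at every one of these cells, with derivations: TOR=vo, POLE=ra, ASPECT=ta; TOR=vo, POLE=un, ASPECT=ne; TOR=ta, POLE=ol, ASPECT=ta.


cell TOR=vo, POLE=ra, ASPECT=ta:
underlying: up-mizelir-n-bi
1. 0 -> e / C _ C: inserts after position(s) 2, 9, 10: upemizelirenebi
2. f -> v, p -> b, t -> d / V _ V: fires at position(s) 2: ubemizelirenebi
3. e -> o, i -> u / B C0 _: fires at position(s) 3: ubomizelirenebi
surface: ubomizelirenebi

cell TOR=vo, POLE=un, ASPECT=ne:
underlying: it-mizelir-n-sem
1. 0 -> e / C _ C: inserts after position(s) 2, 9, 10: itemizelirenesem
2. f -> v, p -> b, t -> d / V _ V: fires at position(s) 2: idemizelirenesem
3. e -> o, i -> u / B C0 _: no change
surface: idemizelirenesem

cell TOR=ta, POLE=ol, ASPECT=ta:
underlying: ob-mizelir-re-bi
1. 0 -> e / C _ C: inserts after position(s) 2, 9: obemizelirerebi
2. f -> v, p -> b, t -> d / V _ V: no change
3. e -> o, i -> u / B C0 _: fires at position(s) 3: obomizelirerebi
surface: obomizelirerebi


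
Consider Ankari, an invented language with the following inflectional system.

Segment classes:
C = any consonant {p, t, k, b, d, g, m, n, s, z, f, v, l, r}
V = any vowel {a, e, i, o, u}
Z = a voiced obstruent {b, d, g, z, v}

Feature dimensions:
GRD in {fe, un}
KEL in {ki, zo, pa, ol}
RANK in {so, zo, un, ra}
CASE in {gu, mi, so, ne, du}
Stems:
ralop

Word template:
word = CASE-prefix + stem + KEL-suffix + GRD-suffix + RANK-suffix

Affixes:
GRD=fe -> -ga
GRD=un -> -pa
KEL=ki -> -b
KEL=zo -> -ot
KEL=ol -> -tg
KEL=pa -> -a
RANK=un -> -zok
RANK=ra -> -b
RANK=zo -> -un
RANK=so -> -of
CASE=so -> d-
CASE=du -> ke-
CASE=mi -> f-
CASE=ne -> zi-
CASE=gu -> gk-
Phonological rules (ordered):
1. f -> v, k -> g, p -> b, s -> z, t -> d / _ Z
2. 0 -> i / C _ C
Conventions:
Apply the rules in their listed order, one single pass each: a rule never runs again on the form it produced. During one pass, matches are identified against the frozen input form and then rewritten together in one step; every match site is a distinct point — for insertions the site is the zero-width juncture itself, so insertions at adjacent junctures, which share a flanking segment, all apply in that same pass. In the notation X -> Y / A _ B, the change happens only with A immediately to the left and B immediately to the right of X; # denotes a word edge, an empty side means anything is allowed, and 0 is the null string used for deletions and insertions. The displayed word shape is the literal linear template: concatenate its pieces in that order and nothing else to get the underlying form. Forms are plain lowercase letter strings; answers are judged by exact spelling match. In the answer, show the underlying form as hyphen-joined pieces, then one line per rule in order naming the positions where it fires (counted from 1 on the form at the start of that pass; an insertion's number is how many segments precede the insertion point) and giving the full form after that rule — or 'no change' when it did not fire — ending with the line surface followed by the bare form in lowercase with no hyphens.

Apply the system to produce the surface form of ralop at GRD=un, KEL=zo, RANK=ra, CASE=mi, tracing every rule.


underlying: f-ralop-ot-pa-b
1. f -> v, k -> g, p -> b, s -> z, t -> d / _ Z: no change
2. 0 -> i / C _ C: inserts after position(s) 1, 8: firalopotipab
surface: firalopotipab


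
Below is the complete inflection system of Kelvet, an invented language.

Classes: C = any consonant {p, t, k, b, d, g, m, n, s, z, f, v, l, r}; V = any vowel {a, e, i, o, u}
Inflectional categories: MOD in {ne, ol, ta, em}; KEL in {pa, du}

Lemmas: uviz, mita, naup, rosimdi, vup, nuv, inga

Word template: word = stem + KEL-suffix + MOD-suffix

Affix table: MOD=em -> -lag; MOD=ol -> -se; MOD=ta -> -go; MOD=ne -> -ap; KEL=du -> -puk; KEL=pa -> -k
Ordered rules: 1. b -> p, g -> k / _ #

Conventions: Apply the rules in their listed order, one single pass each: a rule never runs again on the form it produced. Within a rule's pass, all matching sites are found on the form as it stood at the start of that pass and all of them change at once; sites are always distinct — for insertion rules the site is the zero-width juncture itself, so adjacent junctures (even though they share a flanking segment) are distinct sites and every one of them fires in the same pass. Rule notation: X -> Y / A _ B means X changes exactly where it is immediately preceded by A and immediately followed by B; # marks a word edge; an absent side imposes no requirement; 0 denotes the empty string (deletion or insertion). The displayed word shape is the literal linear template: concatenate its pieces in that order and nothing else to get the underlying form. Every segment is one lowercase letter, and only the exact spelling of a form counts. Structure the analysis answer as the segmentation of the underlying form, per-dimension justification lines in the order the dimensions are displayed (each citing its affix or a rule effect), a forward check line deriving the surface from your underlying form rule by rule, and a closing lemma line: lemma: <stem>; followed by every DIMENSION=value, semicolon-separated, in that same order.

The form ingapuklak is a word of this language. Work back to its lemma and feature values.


underlying: inga-puk-lag
MOD=em - signalled by the affix -lag
KEL=du - signalled by the affix -puk
check: ingapuklag -> ingapuklak
lemma: inga; MOD=em; KEL=du


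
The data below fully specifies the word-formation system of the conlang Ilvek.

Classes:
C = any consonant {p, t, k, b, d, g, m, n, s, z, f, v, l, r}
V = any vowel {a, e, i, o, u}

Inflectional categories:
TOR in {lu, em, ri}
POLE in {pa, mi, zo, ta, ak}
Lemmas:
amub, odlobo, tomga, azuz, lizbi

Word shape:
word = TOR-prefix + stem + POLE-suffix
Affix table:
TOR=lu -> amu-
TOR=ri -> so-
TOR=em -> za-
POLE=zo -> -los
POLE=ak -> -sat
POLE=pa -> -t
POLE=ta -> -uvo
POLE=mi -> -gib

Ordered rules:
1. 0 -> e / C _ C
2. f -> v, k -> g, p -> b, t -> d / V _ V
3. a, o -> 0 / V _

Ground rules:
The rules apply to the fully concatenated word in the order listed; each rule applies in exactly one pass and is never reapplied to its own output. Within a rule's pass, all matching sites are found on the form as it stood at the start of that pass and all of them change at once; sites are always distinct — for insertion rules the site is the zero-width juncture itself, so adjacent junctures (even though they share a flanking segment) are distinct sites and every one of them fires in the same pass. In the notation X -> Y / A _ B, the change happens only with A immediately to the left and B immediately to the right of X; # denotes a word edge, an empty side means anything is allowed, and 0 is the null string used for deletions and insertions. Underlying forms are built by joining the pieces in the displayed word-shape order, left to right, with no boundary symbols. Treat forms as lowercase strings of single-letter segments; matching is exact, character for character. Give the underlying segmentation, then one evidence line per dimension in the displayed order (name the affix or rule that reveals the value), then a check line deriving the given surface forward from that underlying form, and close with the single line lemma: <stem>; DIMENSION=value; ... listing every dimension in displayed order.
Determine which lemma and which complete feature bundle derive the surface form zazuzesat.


underlying: za-azuz-sat
TOR=em - signalled by the affix za-
POLE=ak - signalled by the affix -sat
check: zaazuzsat -> zaazuzesat -> zaazuzesat -> zazuzesat
lemma: azuz; TOR=em; POLE=ak


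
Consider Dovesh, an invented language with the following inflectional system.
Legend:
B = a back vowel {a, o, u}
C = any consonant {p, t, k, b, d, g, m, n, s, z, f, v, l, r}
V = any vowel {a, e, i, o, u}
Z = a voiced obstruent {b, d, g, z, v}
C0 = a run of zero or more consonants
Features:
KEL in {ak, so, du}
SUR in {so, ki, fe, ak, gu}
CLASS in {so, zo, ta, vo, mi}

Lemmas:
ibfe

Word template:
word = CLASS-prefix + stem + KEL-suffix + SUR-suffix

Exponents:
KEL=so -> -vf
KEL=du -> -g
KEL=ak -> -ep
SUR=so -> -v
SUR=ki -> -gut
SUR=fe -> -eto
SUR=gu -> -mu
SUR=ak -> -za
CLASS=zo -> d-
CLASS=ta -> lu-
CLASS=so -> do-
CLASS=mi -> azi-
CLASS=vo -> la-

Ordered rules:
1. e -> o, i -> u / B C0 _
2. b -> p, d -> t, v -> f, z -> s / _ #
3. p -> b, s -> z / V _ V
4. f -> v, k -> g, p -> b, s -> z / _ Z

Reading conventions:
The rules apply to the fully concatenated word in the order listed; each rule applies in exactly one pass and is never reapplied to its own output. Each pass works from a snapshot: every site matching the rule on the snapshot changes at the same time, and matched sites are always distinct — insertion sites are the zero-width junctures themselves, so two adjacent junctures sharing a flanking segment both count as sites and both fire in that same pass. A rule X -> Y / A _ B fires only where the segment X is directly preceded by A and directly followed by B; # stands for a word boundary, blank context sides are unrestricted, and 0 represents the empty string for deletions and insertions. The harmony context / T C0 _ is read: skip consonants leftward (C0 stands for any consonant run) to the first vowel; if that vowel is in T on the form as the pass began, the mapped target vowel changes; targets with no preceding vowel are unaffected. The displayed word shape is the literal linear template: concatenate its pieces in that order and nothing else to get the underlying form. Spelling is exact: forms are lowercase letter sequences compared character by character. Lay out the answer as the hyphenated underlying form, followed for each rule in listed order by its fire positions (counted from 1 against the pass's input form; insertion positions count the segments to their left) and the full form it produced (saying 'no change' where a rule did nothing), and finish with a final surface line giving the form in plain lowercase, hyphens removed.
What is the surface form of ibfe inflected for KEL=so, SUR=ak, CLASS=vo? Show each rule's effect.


underlying: la-ibfe-vf-za
1. e -> o, i -> u / B C0 _: fires at position(s) 3: laubfevfza
2. b -> p, d -> t, v -> f, z -> s / _ #: no change
3. p -> b, s -> z / V _ V: no change
4. f -> v, k -> g, p -> b, s -> z / _ Z: fires at position(s) 8: laubfevvza
surface: laubfevvza


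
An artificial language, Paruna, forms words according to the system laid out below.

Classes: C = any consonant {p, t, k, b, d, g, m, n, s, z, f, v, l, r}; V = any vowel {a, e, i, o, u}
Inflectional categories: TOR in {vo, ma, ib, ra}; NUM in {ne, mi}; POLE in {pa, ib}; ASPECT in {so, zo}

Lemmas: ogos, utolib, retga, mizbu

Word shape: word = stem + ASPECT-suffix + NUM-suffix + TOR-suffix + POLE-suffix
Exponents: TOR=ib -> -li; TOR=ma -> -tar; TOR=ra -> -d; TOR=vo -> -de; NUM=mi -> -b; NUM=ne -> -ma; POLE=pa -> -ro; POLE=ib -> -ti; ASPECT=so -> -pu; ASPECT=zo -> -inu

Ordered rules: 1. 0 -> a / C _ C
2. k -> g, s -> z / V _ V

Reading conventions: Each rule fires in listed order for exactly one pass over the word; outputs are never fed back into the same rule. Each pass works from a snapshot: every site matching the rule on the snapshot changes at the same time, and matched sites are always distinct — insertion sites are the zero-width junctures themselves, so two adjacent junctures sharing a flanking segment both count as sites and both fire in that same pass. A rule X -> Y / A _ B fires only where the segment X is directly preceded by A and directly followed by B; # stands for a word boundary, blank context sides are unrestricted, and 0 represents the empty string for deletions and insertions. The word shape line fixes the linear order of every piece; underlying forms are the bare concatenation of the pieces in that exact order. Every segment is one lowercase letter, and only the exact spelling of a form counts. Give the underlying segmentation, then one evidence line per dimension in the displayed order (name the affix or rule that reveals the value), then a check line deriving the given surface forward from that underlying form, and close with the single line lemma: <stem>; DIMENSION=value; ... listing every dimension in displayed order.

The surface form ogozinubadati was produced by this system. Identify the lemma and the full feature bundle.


underlying: ogos-inu-b-d-ti
TOR=ra - signalled by the affix -d
NUM=mi - signalled by the affix -b
POLE=ib - signalled by the affix -ti
ASPECT=zo - signalled by the affix -inu
check: ogosinubdti -> ogosinubadati -> ogozinubadati
lemma: ogos; TOR=ra; NUM=mi; POLE=ib; ASPECT=zo
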